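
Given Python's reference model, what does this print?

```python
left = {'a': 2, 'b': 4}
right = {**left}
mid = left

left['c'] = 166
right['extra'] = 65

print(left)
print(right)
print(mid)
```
{'a': 2, 'b': 4, 'c': 166}
{'a': 2, 'b': 4, 'extra': 65}
{'a': 2, 'b': 4, 'c': 166}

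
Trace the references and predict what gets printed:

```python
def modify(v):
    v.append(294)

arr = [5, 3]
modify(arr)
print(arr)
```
[5, 3, 294]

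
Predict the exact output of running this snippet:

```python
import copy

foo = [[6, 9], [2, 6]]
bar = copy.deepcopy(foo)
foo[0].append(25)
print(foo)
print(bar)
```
[[6, 9, 25], [2, 6]]
[[6, 9], [2, 6]]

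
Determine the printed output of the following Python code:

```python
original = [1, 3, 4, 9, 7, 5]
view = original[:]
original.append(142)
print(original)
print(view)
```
[1, 3, 4, 9, 7, 5, 142]
[1, 3, 4, 9, 7, 5]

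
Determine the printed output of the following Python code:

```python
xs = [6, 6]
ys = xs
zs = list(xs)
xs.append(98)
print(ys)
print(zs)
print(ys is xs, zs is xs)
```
[6, 6, 98]
[6, 6]
True False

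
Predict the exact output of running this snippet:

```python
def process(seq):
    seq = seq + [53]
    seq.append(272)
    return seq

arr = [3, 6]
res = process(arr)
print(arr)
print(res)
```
[3, 6]
[3, 6, 53, 272]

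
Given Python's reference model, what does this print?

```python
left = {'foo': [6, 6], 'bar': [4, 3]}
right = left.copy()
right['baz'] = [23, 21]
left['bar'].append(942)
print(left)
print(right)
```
{'foo': [6, 6], 'bar': [4, 3, 942]}
{'foo': [6, 6], 'bar': [4, 3, 942], 'baz': [23, 21]}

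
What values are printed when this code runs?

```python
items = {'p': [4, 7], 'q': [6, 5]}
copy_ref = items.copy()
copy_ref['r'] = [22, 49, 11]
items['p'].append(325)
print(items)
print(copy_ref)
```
{'p': [4, 7, 325], 'q': [6, 5]}
{'p': [4, 7, 325], 'q': [6, 5], 'r': [22, 49, 11]}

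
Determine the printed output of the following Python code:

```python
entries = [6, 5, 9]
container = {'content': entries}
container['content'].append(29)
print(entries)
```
[6, 5, 9, 29]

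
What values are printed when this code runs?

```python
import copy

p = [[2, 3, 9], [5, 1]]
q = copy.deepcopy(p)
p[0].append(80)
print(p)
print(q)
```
[[2, 3, 9, 80], [5, 1]]
[[2, 3, 9], [5, 1]]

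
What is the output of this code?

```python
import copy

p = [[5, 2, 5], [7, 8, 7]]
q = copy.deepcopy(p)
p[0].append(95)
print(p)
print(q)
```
[[5, 2, 5, 95], [7, 8, 7]]
[[5, 2, 5], [7, 8, 7]]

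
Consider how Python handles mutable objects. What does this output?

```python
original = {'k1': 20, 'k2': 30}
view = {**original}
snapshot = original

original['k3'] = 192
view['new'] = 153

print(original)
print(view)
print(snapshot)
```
{'k1': 20, 'k2': 30, 'k3': 192}
{'k1': 20, 'k2': 30, 'new': 153}
{'k1': 20, 'k2': 30, 'k3': 192}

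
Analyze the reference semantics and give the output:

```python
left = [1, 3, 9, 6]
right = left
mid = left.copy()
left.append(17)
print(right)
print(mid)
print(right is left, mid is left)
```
[1, 3, 9, 6, 17]
[1, 3, 9, 6]
True False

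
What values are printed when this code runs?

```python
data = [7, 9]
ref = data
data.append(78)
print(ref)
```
[7, 9, 78]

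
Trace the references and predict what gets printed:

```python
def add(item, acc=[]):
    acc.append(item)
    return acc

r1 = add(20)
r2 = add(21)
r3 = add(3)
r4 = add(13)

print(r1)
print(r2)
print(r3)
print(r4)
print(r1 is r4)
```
[20, 21, 3, 13]
[20, 21, 3, 13]
[20, 21, 3, 13]
[20, 21, 3, 13]
True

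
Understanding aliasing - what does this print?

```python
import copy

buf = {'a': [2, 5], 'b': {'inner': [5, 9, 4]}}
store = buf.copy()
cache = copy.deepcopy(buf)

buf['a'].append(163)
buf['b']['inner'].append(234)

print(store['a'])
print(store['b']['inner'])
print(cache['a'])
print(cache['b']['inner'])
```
[2, 5, 163]
[5, 9, 4, 234]
[2, 5]
[5, 9, 4]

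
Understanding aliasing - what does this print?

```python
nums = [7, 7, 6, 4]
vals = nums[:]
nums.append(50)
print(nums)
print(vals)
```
[7, 7, 6, 4, 50]
[7, 7, 6, 4]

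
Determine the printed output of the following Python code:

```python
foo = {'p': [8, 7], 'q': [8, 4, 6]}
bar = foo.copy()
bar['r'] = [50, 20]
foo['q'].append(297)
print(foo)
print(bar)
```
{'p': [8, 7], 'q': [8, 4, 6, 297]}
{'p': [8, 7], 'q': [8, 4, 6, 297], 'r': [50, 20]}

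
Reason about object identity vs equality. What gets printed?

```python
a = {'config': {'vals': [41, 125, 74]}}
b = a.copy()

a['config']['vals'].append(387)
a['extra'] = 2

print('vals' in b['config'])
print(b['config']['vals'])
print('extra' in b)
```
True
[41, 125, 74, 387]
False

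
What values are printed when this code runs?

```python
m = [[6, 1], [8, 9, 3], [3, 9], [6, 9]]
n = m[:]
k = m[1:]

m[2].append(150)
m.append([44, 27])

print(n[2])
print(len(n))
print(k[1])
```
[3, 9, 150]
4
[3, 9, 150]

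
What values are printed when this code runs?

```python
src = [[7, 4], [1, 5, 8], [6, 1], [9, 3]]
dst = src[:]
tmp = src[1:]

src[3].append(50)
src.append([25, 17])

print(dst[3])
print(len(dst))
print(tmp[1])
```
[9, 3, 50]
4
[6, 1]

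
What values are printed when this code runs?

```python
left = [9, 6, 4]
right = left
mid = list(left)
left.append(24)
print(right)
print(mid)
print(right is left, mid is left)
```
[9, 6, 4, 24]
[9, 6, 4]
True False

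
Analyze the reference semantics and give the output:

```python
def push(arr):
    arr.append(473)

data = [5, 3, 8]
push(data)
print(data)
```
[5, 3, 8, 473]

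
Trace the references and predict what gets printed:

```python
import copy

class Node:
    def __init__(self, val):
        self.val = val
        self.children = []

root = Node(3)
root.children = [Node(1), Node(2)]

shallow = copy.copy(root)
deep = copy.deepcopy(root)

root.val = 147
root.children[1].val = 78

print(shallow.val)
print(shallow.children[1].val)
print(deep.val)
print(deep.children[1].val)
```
3
78
3
2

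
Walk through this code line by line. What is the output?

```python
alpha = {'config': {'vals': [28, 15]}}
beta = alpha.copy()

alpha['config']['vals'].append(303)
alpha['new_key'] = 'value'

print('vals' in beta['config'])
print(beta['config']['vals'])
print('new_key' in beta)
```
True
[28, 15, 303]
False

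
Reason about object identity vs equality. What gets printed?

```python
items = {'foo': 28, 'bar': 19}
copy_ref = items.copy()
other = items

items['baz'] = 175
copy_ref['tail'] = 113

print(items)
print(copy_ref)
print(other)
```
{'foo': 28, 'bar': 19, 'baz': 175}
{'foo': 28, 'bar': 19, 'tail': 113}
{'foo': 28, 'bar': 19, 'baz': 175}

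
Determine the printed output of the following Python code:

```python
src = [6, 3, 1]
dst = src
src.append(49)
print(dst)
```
[6, 3, 1, 49]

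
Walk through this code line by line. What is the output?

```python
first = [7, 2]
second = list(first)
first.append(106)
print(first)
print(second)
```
[7, 2, 106]
[7, 2]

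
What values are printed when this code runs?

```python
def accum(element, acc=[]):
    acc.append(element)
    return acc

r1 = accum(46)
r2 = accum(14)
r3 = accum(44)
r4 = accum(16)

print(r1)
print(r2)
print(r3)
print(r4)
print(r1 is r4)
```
[46, 14, 44, 16]
[46, 14, 44, 16]
[46, 14, 44, 16]
[46, 14, 44, 16]
True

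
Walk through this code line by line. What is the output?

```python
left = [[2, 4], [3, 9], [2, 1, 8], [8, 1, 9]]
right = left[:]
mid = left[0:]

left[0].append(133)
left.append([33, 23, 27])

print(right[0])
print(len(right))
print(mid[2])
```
[2, 4, 133]
4
[2, 1, 8]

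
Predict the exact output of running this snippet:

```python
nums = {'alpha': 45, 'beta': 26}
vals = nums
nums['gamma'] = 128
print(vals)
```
{'alpha': 45, 'beta': 26, 'gamma': 128}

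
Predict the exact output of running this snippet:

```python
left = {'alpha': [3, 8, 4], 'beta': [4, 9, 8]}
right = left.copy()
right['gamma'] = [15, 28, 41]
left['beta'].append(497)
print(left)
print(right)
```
{'alpha': [3, 8, 4], 'beta': [4, 9, 8, 497]}
{'alpha': [3, 8, 4], 'beta': [4, 9, 8, 497], 'gamma': [15, 28, 41]}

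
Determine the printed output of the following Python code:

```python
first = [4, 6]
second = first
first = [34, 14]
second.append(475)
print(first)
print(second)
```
[34, 14]
[4, 6, 475]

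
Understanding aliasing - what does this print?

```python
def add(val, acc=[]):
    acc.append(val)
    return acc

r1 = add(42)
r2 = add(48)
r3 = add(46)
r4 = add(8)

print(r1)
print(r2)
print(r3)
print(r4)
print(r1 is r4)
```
[42, 48, 46, 8]
[42, 48, 46, 8]
[42, 48, 46, 8]
[42, 48, 46, 8]
True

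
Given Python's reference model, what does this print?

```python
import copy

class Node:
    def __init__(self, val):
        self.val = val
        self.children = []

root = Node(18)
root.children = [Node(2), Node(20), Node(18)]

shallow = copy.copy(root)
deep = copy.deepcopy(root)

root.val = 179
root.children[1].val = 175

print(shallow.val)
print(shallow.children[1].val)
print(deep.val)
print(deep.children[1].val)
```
18
175
18
20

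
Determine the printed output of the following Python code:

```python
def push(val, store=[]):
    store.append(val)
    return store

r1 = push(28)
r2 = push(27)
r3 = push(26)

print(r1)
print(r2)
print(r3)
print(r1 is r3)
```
[28, 27, 26]
[28, 27, 26]
[28, 27, 26]
True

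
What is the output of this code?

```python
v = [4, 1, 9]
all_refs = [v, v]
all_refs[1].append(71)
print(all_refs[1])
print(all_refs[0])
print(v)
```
[4, 1, 9, 71]
[4, 1, 9, 71]
[4, 1, 9, 71]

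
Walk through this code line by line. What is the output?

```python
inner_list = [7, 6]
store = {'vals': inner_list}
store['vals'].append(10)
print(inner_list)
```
[7, 6, 10]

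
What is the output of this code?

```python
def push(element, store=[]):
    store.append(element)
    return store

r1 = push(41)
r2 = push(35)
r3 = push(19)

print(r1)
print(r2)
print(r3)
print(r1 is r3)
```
[41, 35, 19]
[41, 35, 19]
[41, 35, 19]
True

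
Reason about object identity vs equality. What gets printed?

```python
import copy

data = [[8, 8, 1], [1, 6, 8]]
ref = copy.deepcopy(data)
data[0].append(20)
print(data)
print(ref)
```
[[8, 8, 1, 20], [1, 6, 8]]
[[8, 8, 1], [1, 6, 8]]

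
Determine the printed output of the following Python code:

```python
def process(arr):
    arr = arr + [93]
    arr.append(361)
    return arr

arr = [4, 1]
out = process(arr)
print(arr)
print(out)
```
[4, 1]
[4, 1, 93, 361]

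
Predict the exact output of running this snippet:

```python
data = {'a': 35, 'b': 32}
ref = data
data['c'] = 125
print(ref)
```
{'a': 35, 'b': 32, 'c': 125}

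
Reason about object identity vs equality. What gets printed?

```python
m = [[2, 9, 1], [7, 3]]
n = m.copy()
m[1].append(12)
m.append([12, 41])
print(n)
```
[[2, 9, 1], [7, 3, 12]]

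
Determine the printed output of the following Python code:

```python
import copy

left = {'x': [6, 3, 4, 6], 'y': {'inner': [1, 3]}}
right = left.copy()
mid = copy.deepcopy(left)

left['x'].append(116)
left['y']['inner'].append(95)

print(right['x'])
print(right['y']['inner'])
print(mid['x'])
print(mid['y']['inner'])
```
[6, 3, 4, 6, 116]
[1, 3, 95]
[6, 3, 4, 6]
[1, 3]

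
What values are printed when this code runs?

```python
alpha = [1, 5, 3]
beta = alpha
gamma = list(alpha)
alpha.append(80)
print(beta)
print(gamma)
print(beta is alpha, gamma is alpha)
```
[1, 5, 3, 80]
[1, 5, 3]
True False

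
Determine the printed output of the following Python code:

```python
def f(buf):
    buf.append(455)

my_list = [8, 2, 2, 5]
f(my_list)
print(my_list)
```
[8, 2, 2, 5, 455]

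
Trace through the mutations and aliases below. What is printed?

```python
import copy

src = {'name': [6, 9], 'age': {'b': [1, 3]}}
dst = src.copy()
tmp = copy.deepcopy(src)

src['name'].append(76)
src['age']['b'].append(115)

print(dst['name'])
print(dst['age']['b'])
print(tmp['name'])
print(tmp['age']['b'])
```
[6, 9, 76]
[1, 3, 115]
[6, 9]
[1, 3]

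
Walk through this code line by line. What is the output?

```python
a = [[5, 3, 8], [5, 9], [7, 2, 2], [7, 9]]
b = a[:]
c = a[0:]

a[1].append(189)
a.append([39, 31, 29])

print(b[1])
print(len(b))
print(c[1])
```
[5, 9, 189]
4
[5, 9, 189]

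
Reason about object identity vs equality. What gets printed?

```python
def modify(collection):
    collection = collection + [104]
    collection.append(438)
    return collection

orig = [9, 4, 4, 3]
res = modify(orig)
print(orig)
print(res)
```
[9, 4, 4, 3]
[9, 4, 4, 3, 104, 438]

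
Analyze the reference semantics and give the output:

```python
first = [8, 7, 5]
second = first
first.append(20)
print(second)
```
[8, 7, 5, 20]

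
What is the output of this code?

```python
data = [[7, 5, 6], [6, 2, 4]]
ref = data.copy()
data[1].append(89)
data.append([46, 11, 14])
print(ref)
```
[[7, 5, 6], [6, 2, 4, 89]]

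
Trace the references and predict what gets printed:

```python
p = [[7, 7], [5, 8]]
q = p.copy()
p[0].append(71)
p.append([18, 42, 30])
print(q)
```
[[7, 7, 71], [5, 8]]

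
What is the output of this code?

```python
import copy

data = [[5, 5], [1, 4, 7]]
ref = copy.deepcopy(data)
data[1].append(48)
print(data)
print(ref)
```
[[5, 5], [1, 4, 7, 48]]
[[5, 5], [1, 4, 7]]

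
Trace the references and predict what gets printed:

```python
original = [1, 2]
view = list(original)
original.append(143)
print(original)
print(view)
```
[1, 2, 143]
[1, 2]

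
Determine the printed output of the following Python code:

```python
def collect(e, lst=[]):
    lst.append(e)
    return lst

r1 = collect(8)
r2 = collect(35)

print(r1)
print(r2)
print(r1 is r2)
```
[8, 35]
[8, 35]
True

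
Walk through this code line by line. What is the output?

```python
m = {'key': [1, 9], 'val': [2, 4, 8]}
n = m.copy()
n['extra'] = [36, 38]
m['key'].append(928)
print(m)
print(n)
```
{'key': [1, 9, 928], 'val': [2, 4, 8]}
{'key': [1, 9, 928], 'val': [2, 4, 8], 'extra': [36, 38]}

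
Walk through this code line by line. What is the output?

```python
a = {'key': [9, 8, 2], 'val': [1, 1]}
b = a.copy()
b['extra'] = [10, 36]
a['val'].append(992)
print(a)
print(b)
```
{'key': [9, 8, 2], 'val': [1, 1, 992]}
{'key': [9, 8, 2], 'val': [1, 1, 992], 'extra': [10, 36]}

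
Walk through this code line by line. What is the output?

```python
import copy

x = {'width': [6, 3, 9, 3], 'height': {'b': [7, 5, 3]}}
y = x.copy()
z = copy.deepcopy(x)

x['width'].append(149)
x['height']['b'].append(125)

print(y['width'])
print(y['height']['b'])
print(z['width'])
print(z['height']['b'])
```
[6, 3, 9, 3, 149]
[7, 5, 3, 125]
[6, 3, 9, 3]
[7, 5, 3]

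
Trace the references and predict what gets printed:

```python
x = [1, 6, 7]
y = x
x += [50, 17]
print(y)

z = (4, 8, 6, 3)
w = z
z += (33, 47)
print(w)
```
[1, 6, 7, 50, 17]
(4, 8, 6, 3)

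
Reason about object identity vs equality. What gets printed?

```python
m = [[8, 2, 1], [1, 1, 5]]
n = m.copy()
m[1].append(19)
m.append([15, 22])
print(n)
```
[[8, 2, 1], [1, 1, 5, 19]]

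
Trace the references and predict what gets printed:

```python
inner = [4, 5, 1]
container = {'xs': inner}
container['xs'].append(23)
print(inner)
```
[4, 5, 1, 23]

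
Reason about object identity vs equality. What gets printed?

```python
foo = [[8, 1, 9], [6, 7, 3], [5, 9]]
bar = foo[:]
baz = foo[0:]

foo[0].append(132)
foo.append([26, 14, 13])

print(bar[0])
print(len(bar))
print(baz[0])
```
[8, 1, 9, 132]
3
[8, 1, 9, 132]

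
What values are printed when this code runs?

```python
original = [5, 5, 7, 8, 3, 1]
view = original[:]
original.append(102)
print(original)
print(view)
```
[5, 5, 7, 8, 3, 1, 102]
[5, 5, 7, 8, 3, 1]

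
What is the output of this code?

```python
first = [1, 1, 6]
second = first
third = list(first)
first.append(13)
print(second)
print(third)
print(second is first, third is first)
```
[1, 1, 6, 13]
[1, 1, 6]
True False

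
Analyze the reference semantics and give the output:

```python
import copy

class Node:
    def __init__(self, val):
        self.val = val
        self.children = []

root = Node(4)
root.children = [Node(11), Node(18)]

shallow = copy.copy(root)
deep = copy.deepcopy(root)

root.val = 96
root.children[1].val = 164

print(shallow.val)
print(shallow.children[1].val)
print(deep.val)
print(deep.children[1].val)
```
4
164
4
18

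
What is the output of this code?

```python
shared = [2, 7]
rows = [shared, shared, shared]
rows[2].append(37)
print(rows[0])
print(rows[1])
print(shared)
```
[2, 7, 37]
[2, 7, 37]
[2, 7, 37]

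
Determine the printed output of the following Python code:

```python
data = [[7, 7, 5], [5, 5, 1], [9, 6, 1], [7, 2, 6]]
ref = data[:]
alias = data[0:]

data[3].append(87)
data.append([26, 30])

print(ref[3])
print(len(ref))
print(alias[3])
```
[7, 2, 6, 87]
4
[7, 2, 6, 87]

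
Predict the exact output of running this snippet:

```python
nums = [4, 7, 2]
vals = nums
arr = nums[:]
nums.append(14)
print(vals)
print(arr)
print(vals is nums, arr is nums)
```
[4, 7, 2, 14]
[4, 7, 2]
True False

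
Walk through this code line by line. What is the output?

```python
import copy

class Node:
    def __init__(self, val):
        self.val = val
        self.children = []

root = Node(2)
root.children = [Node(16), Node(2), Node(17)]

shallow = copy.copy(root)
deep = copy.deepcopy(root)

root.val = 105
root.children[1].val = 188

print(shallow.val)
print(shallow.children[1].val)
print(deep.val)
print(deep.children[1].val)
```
2
188
2
2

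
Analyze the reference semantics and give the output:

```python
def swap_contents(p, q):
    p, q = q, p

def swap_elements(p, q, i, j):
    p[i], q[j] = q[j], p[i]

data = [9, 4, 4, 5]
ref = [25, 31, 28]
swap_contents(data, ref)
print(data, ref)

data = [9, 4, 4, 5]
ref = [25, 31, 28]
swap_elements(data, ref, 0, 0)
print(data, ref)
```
[9, 4, 4, 5] [25, 31, 28]
[25, 4, 4, 5] [9, 31, 28]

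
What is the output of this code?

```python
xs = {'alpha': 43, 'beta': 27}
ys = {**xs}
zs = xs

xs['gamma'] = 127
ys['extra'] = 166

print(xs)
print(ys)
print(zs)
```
{'alpha': 43, 'beta': 27, 'gamma': 127}
{'alpha': 43, 'beta': 27, 'extra': 166}
{'alpha': 43, 'beta': 27, 'gamma': 127}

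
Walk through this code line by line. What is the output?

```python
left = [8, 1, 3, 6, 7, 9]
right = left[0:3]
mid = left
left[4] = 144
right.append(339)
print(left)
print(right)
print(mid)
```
[8, 1, 3, 6, 144, 9]
[8, 1, 3, 339]
[8, 1, 3, 6, 144, 9]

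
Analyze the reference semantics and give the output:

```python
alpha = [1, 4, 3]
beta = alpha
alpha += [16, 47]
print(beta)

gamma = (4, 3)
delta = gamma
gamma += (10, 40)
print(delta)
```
[1, 4, 3, 16, 47]
(4, 3)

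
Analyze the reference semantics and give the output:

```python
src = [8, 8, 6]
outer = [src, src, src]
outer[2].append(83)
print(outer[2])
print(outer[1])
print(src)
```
[8, 8, 6, 83]
[8, 8, 6, 83]
[8, 8, 6, 83]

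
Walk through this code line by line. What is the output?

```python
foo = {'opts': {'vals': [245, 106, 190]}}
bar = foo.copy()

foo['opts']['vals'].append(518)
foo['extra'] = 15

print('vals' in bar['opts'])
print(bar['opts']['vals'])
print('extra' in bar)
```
True
[245, 106, 190, 518]
False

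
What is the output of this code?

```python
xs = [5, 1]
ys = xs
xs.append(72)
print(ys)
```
[5, 1, 72]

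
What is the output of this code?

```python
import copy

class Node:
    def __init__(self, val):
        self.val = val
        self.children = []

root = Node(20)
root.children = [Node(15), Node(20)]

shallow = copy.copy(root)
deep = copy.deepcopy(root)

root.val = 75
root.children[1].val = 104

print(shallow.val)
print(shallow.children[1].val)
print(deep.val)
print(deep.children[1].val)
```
20
104
20
20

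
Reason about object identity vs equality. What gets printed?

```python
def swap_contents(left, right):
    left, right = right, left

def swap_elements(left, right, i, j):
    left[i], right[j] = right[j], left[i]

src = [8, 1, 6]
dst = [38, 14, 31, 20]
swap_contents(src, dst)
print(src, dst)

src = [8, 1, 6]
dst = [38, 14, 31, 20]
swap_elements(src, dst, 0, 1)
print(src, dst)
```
[8, 1, 6] [38, 14, 31, 20]
[14, 1, 6] [38, 8, 31, 20]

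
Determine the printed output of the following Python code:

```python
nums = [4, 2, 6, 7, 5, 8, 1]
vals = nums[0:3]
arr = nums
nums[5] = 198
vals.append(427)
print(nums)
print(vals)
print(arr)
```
[4, 2, 6, 7, 5, 198, 1]
[4, 2, 6, 427]
[4, 2, 6, 7, 5, 198, 1]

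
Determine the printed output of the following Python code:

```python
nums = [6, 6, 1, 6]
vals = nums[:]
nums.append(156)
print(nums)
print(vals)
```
[6, 6, 1, 6, 156]
[6, 6, 1, 6]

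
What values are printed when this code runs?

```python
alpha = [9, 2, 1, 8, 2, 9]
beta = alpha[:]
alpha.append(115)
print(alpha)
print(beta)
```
[9, 2, 1, 8, 2, 9, 115]
[9, 2, 1, 8, 2, 9]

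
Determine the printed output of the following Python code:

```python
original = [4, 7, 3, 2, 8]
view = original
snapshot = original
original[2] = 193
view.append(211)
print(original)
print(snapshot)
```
[4, 7, 193, 2, 8, 211]
[4, 7, 193, 2, 8, 211]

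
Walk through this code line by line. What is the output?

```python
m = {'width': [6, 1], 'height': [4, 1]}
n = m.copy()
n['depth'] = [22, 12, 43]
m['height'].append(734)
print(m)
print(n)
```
{'width': [6, 1], 'height': [4, 1, 734]}
{'width': [6, 1], 'height': [4, 1, 734], 'depth': [22, 12, 43]}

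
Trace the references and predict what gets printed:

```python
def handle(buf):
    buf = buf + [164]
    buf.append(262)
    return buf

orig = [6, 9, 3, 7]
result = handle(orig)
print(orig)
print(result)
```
[6, 9, 3, 7]
[6, 9, 3, 7, 164, 262]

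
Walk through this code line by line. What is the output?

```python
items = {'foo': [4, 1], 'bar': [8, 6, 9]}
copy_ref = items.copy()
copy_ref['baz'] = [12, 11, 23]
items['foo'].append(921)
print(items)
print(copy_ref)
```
{'foo': [4, 1, 921], 'bar': [8, 6, 9]}
{'foo': [4, 1, 921], 'bar': [8, 6, 9], 'baz': [12, 11, 23]}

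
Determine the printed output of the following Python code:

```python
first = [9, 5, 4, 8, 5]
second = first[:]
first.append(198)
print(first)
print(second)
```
[9, 5, 4, 8, 5, 198]
[9, 5, 4, 8, 5]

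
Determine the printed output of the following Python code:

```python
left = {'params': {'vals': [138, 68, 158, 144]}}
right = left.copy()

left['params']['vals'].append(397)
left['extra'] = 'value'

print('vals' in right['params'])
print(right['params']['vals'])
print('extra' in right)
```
True
[138, 68, 158, 144, 397]
False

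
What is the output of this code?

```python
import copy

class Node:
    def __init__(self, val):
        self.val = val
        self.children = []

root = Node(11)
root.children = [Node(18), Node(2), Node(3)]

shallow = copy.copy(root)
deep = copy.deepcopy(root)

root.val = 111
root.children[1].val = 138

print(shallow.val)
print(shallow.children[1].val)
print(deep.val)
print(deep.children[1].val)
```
11
138
11
2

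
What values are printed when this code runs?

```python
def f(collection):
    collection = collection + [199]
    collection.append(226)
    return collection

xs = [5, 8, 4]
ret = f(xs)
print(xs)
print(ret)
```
[5, 8, 4]
[5, 8, 4, 199, 226]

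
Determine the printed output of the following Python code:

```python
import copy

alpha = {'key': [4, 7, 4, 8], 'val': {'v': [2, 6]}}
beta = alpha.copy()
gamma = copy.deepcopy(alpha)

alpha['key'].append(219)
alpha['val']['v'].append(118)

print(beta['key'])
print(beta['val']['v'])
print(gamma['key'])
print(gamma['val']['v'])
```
[4, 7, 4, 8, 219]
[2, 6, 118]
[4, 7, 4, 8]
[2, 6]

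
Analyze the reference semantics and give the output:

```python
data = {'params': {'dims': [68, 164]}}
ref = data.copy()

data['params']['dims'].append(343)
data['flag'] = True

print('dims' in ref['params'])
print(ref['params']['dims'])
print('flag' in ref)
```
True
[68, 164, 343]
False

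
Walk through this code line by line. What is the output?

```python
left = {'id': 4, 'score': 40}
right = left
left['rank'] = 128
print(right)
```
{'id': 4, 'score': 40, 'rank': 128}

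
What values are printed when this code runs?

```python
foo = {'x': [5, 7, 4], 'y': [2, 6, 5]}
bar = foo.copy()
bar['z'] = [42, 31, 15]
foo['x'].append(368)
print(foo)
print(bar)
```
{'x': [5, 7, 4, 368], 'y': [2, 6, 5]}
{'x': [5, 7, 4, 368], 'y': [2, 6, 5], 'z': [42, 31, 15]}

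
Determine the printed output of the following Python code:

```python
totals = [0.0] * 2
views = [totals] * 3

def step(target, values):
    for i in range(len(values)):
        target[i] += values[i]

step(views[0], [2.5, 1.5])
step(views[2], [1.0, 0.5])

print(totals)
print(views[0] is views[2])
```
[3.5, 2.0]
True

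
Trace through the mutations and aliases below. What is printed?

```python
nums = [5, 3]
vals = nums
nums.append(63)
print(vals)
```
[5, 3, 63]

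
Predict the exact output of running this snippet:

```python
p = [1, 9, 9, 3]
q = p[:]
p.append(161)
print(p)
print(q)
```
[1, 9, 9, 3, 161]
[1, 9, 9, 3]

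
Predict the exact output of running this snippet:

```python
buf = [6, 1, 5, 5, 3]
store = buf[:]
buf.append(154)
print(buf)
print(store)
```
[6, 1, 5, 5, 3, 154]
[6, 1, 5, 5, 3]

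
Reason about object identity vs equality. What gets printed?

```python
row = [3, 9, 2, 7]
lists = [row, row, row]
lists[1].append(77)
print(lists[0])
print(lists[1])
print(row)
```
[3, 9, 2, 7, 77]
[3, 9, 2, 7, 77]
[3, 9, 2, 7, 77]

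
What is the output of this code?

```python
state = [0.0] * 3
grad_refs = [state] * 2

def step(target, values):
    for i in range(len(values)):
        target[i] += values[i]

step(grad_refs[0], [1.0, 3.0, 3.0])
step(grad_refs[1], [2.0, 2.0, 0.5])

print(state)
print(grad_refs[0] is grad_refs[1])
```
[3.0, 5.0, 3.5]
True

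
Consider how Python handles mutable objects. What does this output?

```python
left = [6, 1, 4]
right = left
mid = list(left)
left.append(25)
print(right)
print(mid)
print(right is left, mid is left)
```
[6, 1, 4, 25]
[6, 1, 4]
True False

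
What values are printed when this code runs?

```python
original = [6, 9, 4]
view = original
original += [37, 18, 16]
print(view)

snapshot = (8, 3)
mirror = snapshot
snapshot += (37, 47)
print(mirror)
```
[6, 9, 4, 37, 18, 16]
(8, 3)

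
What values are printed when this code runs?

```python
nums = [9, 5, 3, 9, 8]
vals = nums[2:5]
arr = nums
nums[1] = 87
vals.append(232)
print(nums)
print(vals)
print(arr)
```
[9, 87, 3, 9, 8]
[3, 9, 8, 232]
[9, 87, 3, 9, 8]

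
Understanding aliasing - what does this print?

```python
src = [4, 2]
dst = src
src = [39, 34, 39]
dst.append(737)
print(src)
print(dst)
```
[39, 34, 39]
[4, 2, 737]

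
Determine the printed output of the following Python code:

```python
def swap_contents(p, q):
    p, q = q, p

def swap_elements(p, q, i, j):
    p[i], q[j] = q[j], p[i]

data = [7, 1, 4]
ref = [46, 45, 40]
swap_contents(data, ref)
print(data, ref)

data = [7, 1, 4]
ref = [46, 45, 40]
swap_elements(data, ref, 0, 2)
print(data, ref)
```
[7, 1, 4] [46, 45, 40]
[40, 1, 4] [46, 45, 7]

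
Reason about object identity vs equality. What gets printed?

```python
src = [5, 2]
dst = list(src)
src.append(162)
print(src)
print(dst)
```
[5, 2, 162]
[5, 2]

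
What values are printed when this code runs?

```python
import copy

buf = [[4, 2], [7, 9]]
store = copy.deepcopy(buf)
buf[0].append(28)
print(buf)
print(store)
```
[[4, 2, 28], [7, 9]]
[[4, 2], [7, 9]]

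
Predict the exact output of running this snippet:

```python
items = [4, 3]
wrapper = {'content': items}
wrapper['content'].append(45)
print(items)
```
[4, 3, 45]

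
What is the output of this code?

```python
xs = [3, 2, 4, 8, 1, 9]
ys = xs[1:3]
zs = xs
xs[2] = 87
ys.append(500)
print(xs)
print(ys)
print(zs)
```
[3, 2, 87, 8, 1, 9]
[2, 4, 500]
[3, 2, 87, 8, 1, 9]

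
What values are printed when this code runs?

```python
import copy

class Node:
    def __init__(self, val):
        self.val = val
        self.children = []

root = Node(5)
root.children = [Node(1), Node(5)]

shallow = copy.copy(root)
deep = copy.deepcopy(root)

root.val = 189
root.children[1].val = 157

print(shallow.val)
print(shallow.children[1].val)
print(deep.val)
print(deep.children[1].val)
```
5
157
5
5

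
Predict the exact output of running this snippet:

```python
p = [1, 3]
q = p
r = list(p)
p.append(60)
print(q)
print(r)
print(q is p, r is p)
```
[1, 3, 60]
[1, 3]
True False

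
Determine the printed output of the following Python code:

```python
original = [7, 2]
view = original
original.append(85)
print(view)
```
[7, 2, 85]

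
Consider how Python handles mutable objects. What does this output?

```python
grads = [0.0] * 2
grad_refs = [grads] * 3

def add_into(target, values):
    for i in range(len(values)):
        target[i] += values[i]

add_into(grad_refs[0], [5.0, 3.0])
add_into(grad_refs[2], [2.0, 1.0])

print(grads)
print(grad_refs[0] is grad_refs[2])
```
[7.0, 4.0]
True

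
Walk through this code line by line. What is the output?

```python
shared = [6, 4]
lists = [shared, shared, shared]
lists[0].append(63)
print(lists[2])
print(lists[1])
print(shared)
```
[6, 4, 63]
[6, 4, 63]
[6, 4, 63]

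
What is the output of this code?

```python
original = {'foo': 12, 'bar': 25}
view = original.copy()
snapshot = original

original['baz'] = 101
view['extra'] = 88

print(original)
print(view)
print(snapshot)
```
{'foo': 12, 'bar': 25, 'baz': 101}
{'foo': 12, 'bar': 25, 'extra': 88}
{'foo': 12, 'bar': 25, 'baz': 101}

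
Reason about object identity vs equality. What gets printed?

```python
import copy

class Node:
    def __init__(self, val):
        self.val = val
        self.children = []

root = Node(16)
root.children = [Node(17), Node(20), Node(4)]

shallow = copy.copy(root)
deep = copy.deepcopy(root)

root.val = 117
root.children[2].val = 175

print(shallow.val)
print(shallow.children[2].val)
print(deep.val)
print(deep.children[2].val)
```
16
175
16
4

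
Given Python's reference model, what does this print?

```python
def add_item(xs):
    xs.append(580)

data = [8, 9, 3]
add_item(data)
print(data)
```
[8, 9, 3, 580]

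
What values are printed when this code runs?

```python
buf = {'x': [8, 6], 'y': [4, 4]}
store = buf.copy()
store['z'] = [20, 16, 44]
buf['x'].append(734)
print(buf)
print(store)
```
{'x': [8, 6, 734], 'y': [4, 4]}
{'x': [8, 6, 734], 'y': [4, 4], 'z': [20, 16, 44]}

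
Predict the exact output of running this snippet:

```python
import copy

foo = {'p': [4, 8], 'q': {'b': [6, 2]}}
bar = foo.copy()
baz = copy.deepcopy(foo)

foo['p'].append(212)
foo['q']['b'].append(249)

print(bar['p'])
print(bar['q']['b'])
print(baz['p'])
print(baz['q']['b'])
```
[4, 8, 212]
[6, 2, 249]
[4, 8]
[6, 2]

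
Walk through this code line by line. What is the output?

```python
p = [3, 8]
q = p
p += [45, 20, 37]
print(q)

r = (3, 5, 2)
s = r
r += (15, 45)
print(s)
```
[3, 8, 45, 20, 37]
(3, 5, 2)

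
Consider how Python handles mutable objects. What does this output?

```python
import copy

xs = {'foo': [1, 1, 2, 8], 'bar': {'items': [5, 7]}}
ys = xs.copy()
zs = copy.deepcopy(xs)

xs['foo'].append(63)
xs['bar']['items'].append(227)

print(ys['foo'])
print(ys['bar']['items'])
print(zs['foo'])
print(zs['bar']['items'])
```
[1, 1, 2, 8, 63]
[5, 7, 227]
[1, 1, 2, 8]
[5, 7]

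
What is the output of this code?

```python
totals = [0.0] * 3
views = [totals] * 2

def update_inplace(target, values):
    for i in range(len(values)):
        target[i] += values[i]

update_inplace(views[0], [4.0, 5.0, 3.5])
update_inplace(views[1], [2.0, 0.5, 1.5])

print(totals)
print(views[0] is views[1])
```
[6.0, 5.5, 5.0]
True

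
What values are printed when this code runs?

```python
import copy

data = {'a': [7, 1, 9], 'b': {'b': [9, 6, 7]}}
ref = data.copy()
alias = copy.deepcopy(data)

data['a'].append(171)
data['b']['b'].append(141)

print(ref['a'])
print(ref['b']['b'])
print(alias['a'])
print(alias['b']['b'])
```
[7, 1, 9, 171]
[9, 6, 7, 141]
[7, 1, 9]
[9, 6, 7]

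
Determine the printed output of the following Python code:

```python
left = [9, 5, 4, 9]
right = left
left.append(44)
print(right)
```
[9, 5, 4, 9, 44]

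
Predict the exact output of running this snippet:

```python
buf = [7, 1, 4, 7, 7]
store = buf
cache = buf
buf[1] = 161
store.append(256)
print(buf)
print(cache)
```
[7, 161, 4, 7, 7, 256]
[7, 161, 4, 7, 7, 256]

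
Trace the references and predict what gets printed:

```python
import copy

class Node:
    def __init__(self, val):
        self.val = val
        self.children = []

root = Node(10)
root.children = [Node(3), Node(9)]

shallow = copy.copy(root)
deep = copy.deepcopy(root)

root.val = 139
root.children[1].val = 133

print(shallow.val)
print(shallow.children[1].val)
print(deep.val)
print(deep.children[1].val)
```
10
133
10
9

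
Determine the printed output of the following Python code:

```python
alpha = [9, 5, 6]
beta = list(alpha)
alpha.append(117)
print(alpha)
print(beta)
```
[9, 5, 6, 117]
[9, 5, 6]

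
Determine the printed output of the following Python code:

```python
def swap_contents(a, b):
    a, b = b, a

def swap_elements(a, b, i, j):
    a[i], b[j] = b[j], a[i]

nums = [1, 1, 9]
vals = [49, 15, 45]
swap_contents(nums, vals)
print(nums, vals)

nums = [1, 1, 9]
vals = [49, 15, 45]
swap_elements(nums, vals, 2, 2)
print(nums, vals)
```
[1, 1, 9] [49, 15, 45]
[1, 1, 45] [49, 15, 9]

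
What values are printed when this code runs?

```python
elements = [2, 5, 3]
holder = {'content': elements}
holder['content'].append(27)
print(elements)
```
[2, 5, 3, 27]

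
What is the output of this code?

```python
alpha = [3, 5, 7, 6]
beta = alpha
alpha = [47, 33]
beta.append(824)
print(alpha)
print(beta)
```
[47, 33]
[3, 5, 7, 6, 824]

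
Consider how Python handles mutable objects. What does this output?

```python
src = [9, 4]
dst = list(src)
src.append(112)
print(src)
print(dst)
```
[9, 4, 112]
[9, 4]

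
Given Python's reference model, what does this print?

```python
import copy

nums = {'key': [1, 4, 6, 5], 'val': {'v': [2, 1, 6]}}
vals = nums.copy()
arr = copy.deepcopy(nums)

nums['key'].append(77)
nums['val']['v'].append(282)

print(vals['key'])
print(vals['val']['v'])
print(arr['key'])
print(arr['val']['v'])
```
[1, 4, 6, 5, 77]
[2, 1, 6, 282]
[1, 4, 6, 5]
[2, 1, 6]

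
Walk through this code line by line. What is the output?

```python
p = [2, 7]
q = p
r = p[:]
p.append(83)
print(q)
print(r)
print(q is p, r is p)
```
[2, 7, 83]
[2, 7]
True False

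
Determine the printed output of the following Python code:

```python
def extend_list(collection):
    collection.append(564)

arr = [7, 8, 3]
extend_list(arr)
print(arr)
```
[7, 8, 3, 564]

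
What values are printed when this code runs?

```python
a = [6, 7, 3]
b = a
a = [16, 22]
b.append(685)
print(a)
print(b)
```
[16, 22]
[6, 7, 3, 685]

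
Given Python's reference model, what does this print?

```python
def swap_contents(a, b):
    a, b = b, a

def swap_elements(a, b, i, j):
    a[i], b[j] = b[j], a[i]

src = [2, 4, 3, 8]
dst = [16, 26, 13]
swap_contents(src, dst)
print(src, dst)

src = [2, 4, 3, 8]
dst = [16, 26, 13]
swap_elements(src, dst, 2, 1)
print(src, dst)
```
[2, 4, 3, 8] [16, 26, 13]
[2, 4, 26, 8] [16, 3, 13]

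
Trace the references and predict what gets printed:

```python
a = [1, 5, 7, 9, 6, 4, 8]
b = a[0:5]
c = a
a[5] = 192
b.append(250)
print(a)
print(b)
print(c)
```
[1, 5, 7, 9, 6, 192, 8]
[1, 5, 7, 9, 6, 250]
[1, 5, 7, 9, 6, 192, 8]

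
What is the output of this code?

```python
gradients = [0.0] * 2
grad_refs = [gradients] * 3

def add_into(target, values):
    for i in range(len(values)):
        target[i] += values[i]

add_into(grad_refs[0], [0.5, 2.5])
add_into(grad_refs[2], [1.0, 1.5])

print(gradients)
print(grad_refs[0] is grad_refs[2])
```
[1.5, 4.0]
True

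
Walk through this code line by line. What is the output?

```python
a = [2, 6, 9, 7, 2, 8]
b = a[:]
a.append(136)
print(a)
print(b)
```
[2, 6, 9, 7, 2, 8, 136]
[2, 6, 9, 7, 2, 8]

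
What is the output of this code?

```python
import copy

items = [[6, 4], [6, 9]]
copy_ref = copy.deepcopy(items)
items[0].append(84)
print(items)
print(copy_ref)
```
[[6, 4, 84], [6, 9]]
[[6, 4], [6, 9]]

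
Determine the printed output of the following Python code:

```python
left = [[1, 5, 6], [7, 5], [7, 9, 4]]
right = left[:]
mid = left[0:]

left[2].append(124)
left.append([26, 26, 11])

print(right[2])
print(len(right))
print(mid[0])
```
[7, 9, 4, 124]
3
[1, 5, 6]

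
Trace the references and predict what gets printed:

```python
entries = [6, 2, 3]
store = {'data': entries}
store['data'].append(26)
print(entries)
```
[6, 2, 3, 26]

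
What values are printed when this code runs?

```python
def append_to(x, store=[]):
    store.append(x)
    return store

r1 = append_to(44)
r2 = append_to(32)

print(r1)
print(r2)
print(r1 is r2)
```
[44, 32]
[44, 32]
True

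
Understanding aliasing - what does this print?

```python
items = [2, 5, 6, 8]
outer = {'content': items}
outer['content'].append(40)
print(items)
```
[2, 5, 6, 8, 40]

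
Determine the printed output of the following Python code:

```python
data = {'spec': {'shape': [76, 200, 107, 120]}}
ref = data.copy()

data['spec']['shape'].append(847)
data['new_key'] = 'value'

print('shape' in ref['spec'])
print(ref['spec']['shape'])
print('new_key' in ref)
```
True
[76, 200, 107, 120, 847]
False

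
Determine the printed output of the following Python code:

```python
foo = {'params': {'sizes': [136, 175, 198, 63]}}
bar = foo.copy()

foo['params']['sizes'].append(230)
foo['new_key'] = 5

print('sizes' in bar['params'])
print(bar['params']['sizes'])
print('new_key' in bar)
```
True
[136, 175, 198, 63, 230]
False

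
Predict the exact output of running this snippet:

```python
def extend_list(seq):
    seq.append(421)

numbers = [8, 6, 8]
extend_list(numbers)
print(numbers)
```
[8, 6, 8, 421]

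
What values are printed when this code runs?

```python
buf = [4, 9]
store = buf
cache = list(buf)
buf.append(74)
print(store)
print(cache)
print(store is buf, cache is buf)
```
[4, 9, 74]
[4, 9]
True False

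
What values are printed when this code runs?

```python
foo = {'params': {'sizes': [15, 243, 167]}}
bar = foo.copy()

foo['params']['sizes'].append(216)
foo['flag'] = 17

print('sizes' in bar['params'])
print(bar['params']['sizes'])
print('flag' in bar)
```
True
[15, 243, 167, 216]
False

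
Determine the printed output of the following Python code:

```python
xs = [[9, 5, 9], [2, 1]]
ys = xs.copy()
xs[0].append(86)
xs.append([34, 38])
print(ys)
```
[[9, 5, 9, 86], [2, 1]]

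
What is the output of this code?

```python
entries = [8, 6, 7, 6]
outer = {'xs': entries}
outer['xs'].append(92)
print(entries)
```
[8, 6, 7, 6, 92]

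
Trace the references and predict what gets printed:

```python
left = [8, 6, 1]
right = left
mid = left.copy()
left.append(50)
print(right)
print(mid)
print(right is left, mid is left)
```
[8, 6, 1, 50]
[8, 6, 1]
True False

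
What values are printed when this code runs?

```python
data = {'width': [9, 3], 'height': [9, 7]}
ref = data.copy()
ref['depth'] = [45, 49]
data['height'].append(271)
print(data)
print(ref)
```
{'width': [9, 3], 'height': [9, 7, 271]}
{'width': [9, 3], 'height': [9, 7, 271], 'depth': [45, 49]}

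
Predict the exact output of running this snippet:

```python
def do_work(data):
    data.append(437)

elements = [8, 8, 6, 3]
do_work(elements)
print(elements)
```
[8, 8, 6, 3, 437]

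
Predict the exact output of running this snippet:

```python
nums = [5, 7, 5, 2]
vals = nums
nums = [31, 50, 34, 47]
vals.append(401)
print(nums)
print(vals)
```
[31, 50, 34, 47]
[5, 7, 5, 2, 401]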